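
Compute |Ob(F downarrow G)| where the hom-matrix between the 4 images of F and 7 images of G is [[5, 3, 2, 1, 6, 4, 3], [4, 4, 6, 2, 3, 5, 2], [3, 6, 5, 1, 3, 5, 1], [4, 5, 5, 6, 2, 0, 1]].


Objects of (F downarrow G) are triples (a, b, h: F(a)->G(b)).
The count equals the sum of all entries in the hom-matrix.
sum(row 0) = 24
sum(row 1) = 26
sum(row 2) = 24
sum(row 3) = 23
Grand total = 97

97


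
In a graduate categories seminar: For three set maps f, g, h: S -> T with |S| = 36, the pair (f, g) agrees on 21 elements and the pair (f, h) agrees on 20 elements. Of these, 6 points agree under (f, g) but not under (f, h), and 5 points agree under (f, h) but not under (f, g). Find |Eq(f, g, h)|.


Eq(f, g, h) is the triple-agreement set: points in S where all three
maps take the same value. Using inclusion-exclusion on the pairwise data:
Pair (f, g) agrees on 21 points; pair (f, h) on 20 points.
Points agreeing under (f, g) but not (f, h) = 6; under (f, h) but not (f, g) = 5.
Triple-agreement = agreement-in-(f, g) minus points that agree under (f, g) but not (f, h):
|Eq(f, g, h)| = 21 - 6 = 15
(cross-check via (f, h): 20 - 5 = 15.)

15


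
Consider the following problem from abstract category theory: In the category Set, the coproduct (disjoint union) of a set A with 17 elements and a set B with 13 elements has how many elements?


In Set, the coproduct A + B is the disjoint union.
|A + B| = |A| + |B| = 17 + 13 = 30

30


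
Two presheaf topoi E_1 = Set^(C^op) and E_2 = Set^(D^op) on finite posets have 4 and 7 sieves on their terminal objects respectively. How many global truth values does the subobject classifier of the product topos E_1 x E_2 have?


In a product of presheaf topoi E_1 x E_2, the subobject classifier
is Omega = Omega_1 x Omega_2 (componentwise), so
|Omega(top)| = |Omega_1(top_1)| * |Omega_2(top_2)|.
= 4 * 7 = 28.

28


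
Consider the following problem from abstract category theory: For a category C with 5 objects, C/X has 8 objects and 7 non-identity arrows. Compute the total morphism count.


In the slice category C/X, objects are morphisms to X.
Identity morphisms: 8 (one per object of C/X).
Non-identity morphisms: 7.
Total = 8 + 7 = 15

15


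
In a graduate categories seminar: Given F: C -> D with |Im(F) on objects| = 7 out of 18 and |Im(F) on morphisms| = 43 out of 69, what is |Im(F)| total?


The image of F consists of distinct objects and distinct morphisms.
|Im(F)| on objects = 7
|Im(F)| on morphisms = 43
Total image cardinality = 7 + 43 = 50

50


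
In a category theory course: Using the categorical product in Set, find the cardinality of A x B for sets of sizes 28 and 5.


In Set, the product A x B is the Cartesian product.
By the universal property, |A x B| = |A| * |B|.
|A x B| = 28 * 5 = 140

140


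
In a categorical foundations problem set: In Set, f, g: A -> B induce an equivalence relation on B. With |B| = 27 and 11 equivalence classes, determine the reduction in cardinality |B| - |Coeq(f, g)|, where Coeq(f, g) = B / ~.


The coequalizer Coeq(f, g) = B / ~ has one element per equivalence class.
|B| = 27, |Coeq(f, g)| = 11.
|B| - |Coeq(f, g)| = 27 - 11 = 16.

16


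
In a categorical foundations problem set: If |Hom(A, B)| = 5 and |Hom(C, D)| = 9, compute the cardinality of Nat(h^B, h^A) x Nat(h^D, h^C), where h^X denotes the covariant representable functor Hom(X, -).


By the Yoneda lemma, Nat(h^B, h^A) is isomorphic to Hom(A, B),
so |Nat(h^B, h^A)| = |Hom(A, B)| and |Nat(h^D, h^C)| = |Hom(C, D)|.
|Hom(A, B)| = 5, |Hom(C, D)| = 9.
|Nat(h^B, h^A) x Nat(h^D, h^C)| = 5 * 9 = 45

45


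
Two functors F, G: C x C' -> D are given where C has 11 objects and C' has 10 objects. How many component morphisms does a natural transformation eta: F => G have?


A natural transformation eta: F => G assigns one component morphism per
object of the domain category.
The domain is the product category C x C', so
|Ob(C x C')| = |Ob(C)| * |Ob(C')| = 11 * 10 = 110.
Therefore eta has 110 component morphisms.

110


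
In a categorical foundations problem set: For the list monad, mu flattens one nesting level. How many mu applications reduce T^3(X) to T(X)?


Each application of mu: T^2 -> T removes one layer of nesting.
Starting at depth 3 (i.e., T^3(X)), we need to reach T(X).
Number of mu applications = 3 - 1 = 2

2


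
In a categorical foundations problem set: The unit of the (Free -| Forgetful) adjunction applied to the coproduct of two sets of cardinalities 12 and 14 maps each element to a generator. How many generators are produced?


The unit eta_X: X -> U(F(X)) of the Free-Forgetful adjunction
maps each element of X to a generator of F(X). For X = S + T (disjoint
union in Set), |S + T| = |S| + |T|.
Total mappings = 12 + 14 = 26.

26


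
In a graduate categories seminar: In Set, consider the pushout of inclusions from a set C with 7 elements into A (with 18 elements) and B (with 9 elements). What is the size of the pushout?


The pushout A +_C B identifies the images of C in A and B.
|A +_C B| = |A| + |B| - |C| (for injections).
= 18 + 9 - 7 = 20

20


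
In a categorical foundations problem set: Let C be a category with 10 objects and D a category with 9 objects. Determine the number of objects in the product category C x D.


The product category C x D has objects that are pairs (c, d).
Number of pairs = |Ob(C)| * |Ob(D)| = 10 * 9 = 90

90


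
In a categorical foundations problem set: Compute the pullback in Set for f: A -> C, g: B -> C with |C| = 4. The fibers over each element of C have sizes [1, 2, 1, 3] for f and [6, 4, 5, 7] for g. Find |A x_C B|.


The pullback A x_C B consists of pairs (a, b) with f(a) = g(b).
For each element c in C, the fiber product has |f^-1(c)| * |g^-1(c)| elements.
Summing over C: 1 * 6 + 2 * 4 + 1 * 5 + 3 * 7
= 6 + 8 + 5 + 21 = 40

40


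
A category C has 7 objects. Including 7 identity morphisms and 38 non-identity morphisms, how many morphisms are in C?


Each object has an identity morphism, giving 7 identities.
Adding the 38 non-identity morphisms:
Total = 7 + 38 = 45

45


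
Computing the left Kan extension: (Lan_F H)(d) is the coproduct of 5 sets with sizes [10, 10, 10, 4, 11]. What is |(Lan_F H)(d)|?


Pointwise, the left Kan extension (Lan_F H)(d) is the colimit, indexed
by the comma category (F downarrow d), of H composed with the
projection (F downarrow d) -> C. Here that colimit is given
as a coproduct (disjoint union) of sets, so its cardinality is the
sum of the sizes of the summands.
Coproduct of sets with sizes: 10 + 10 + 10 + 4 + 11
= 45

45


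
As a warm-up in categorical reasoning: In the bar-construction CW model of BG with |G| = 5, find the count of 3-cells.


In the bar-construction CW model of BG, the n-cells are indexed by
n-tuples [g_1|...|g_n] of non-identity elements of G (degenerate
simplices with some g_i = e do not contribute cells), so there are
(|G| - 1)^n n-cells.
For dim = 3 with |G| = 5:
cells = (5 - 1)^3 = 4^3 = 64

64


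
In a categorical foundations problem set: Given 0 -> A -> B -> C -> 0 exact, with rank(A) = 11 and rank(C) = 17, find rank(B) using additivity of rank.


For a short exact sequence 0 -> A -> B -> C -> 0,
rank is additive: rank(B) = rank(A) + rank(C).
rank(B) = 11 + 17 = 28

28


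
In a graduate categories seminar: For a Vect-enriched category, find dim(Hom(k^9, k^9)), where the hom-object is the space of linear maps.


In Vect-enriched categories, Hom(k^n, k^m) is the space of m x n matrices.
dim(Hom(k^9, k^9)) = 9 * 9 = 81

81


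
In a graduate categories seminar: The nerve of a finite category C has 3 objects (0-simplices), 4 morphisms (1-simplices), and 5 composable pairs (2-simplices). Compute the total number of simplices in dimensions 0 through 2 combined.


The 2-skeleton of the nerve N(C) consists of simplices in dimensions 0, 1, 2:
  |N(C)_0| = 3 (objects)
  |N(C)_1| = 4 (morphisms)
  |N(C)_2| = 5 (composable pairs)
Total = 3 + 4 + 5 = 12

12


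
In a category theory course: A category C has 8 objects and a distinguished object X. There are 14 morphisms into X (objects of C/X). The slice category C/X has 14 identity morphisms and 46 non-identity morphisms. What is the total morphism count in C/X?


In the slice category C/X, objects are morphisms to X.
Identity morphisms: 14 (one per object of C/X).
Non-identity morphisms: 46.
Total = 14 + 46 = 60

60


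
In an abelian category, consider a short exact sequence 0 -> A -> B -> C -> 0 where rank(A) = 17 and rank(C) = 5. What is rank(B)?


For a short exact sequence 0 -> A -> B -> C -> 0,
rank is additive: rank(B) = rank(A) + rank(C).
rank(B) = 17 + 5 = 22

22


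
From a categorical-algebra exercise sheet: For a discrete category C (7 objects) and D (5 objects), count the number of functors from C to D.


A functor from a discrete category C to D is determined by
where each object maps. Each of the 7 objects of C can map
to any of the 5 objects of D independently.
Number of functors = 5^7 = 78125

78125


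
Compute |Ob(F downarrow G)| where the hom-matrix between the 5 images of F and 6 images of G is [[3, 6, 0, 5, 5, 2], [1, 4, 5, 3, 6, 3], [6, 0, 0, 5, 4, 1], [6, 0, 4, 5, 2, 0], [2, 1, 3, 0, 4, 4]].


Objects of (F downarrow G) are triples (a, b, h: F(a)->G(b)).
The count equals the sum of all entries in the hom-matrix.
sum(row 0) = 21
sum(row 1) = 22
sum(row 2) = 16
sum(row 3) = 17
sum(row 4) = 14
Grand total = 90

90


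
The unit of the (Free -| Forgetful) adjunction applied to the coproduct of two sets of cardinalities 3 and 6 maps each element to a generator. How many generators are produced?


The unit eta_X: X -> U(F(X)) of the Free-Forgetful adjunction
maps each element of X to a generator of F(X). For X = S + T (disjoint
union in Set), |S + T| = |S| + |T|.
Total mappings = 3 + 6 = 9.

9


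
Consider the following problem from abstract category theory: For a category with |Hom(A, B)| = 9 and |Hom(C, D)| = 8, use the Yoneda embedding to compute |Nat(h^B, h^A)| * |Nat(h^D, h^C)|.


By the Yoneda lemma, Nat(h^B, h^A) is isomorphic to Hom(A, B),
so |Nat(h^B, h^A)| = |Hom(A, B)| and |Nat(h^D, h^C)| = |Hom(C, D)|.
|Hom(A, B)| = 9, |Hom(C, D)| = 8.
|Nat(h^B, h^A) x Nat(h^D, h^C)| = 9 * 8 = 72

72


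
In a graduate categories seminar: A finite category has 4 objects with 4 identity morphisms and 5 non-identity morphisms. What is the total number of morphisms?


Each object has an identity morphism, giving 4 identities.
Adding the 5 non-identity morphisms:
Total = 4 + 5 = 9

9


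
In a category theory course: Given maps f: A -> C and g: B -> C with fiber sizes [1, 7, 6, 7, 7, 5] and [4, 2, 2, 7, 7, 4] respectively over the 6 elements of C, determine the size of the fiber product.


The pullback A x_C B consists of pairs (a, b) with f(a) = g(b).
For each element c in C, the fiber product has |f^-1(c)| * |g^-1(c)| elements.
Summing over C: 1 * 4 + 7 * 2 + 6 * 2 + 7 * 7 + 7 * 7 + 5 * 4
= 4 + 14 + 12 + 49 + 49 + 20 = 148

148


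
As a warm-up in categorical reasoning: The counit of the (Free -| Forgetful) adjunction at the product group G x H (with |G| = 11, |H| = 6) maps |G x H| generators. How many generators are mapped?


The counit epsilon_K: F(U(K)) -> K of the Free-Forgetful adjunction
maps |K| generators of F(U(K)) into K. For K = G x H (the product group),
|G x H| = |G| * |H|.
Total generators mapped = 11 * 6 = 66.

66


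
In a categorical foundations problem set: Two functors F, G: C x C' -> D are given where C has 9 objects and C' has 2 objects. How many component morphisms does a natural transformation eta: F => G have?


A natural transformation eta: F => G assigns one component morphism per
object of the domain category.
The domain is the product category C x C', so
|Ob(C x C')| = |Ob(C)| * |Ob(C')| = 9 * 2 = 18.
Therefore eta has 18 component morphisms.

18


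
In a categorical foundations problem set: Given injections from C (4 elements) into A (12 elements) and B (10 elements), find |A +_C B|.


The pushout A +_C B identifies the images of C in A and B.
|A +_C B| = |A| + |B| - |C| (for injections).
= 12 + 10 - 4 = 18

18


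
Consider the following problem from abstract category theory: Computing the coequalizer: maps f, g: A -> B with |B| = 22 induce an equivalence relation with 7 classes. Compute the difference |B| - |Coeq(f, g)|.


The coequalizer Coeq(f, g) = B / ~ has one element per equivalence class.
|B| = 22, |Coeq(f, g)| = 7.
|B| - |Coeq(f, g)| = 22 - 7 = 15.

15


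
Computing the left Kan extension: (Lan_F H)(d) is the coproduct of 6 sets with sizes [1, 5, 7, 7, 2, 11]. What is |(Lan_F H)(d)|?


Pointwise, the left Kan extension (Lan_F H)(d) is the colimit, indexed
by the comma category (F downarrow d), of H composed with the
projection (F downarrow d) -> C. Here that colimit is given
as a coproduct (disjoint union) of sets, so its cardinality is the
sum of the sizes of the summands.
Coproduct of sets with sizes: 1 + 5 + 7 + 7 + 2 + 11
= 33

33


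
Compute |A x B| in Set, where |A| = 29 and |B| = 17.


In Set, the product A x B is the Cartesian product.
By the universal property, |A x B| = |A| * |B|.
|A x B| = 29 * 17 = 493

493


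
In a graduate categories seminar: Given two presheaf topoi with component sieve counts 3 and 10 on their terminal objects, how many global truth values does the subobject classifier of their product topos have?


In a product of presheaf topoi E_1 x E_2, the subobject classifier
is Omega = Omega_1 x Omega_2 (componentwise), so
|Omega(top)| = |Omega_1(top_1)| * |Omega_2(top_2)|.
= 3 * 10 = 30.

30


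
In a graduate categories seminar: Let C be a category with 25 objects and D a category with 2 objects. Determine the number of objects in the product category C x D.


The product category C x D has objects that are pairs (c, d).
Number of pairs = |Ob(C)| * |Ob(D)| = 25 * 2 = 50

50


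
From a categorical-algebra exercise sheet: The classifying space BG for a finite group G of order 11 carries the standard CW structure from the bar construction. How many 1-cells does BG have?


In the bar-construction CW model of BG, the n-cells are indexed by
n-tuples [g_1|...|g_n] of non-identity elements of G (degenerate
simplices with some g_i = e do not contribute cells), so there are
(|G| - 1)^n n-cells.
For dim = 1 with |G| = 11:
cells = (11 - 1)^1 = 10^1 = 10

10


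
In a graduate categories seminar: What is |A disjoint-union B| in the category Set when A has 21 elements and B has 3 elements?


In Set, the coproduct A + B is the disjoint union.
|A + B| = |A| + |B| = 21 + 3 = 24

24


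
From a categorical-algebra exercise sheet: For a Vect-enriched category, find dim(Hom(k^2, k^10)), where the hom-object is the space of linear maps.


In Vect-enriched categories, Hom(k^n, k^m) is the space of m x n matrices.
dim(Hom(k^2, k^10)) = 10 * 2 = 20

20


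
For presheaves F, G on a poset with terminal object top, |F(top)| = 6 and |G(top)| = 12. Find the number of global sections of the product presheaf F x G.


Global sections of a presheaf on a poset with terminal top satisfy
Gamma(H) ~ H(top). Presheaves admit pointwise products, so
(F x G)(top) = F(top) x G(top) (Cartesian product).
|Gamma(F x G)| = |F(top)| * |G(top)| = 6 * 12 = 72.

72


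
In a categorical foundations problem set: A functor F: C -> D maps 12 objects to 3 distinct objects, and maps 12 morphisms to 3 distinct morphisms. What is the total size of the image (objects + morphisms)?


The image of F consists of distinct objects and distinct morphisms.
|Im(F)| on objects = 3
|Im(F)| on morphisms = 3
Total image cardinality = 3 + 3 = 6

6


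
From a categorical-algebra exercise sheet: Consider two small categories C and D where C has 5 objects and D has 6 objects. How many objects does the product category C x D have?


The product category C x D has objects that are pairs (c, d).
Number of pairs = |Ob(C)| * |Ob(D)| = 5 * 6 = 30

30


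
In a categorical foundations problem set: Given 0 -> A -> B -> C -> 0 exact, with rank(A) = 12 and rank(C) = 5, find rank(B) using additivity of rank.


For a short exact sequence 0 -> A -> B -> C -> 0,
rank is additive: rank(B) = rank(A) + rank(C).
rank(B) = 12 + 5 = 17

17


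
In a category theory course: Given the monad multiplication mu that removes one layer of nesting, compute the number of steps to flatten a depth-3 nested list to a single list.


Each application of mu: T^2 -> T removes one layer of nesting.
Starting at depth 3 (i.e., T^3(X)), we need to reach T(X).
Number of mu applications = 3 - 1 = 2

2


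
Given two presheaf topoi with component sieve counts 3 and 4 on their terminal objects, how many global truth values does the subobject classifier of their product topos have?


In a product of presheaf topoi E_1 x E_2, the subobject classifier
is Omega = Omega_1 x Omega_2 (componentwise), so
|Omega(top)| = |Omega_1(top_1)| * |Omega_2(top_2)|.
= 3 * 4 = 12.

12


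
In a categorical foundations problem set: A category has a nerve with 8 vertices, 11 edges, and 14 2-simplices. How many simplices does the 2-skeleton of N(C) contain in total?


The 2-skeleton of the nerve N(C) consists of simplices in dimensions 0, 1, 2:
  |N(C)_0| = 8 (objects)
  |N(C)_1| = 11 (morphisms)
  |N(C)_2| = 14 (composable pairs)
Total = 8 + 11 + 14 = 33

33


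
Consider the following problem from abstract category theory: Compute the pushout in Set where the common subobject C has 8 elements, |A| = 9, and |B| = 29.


The pushout A +_C B identifies the images of C in A and B.
|A +_C B| = |A| + |B| - |C| (for injections).
= 9 + 29 - 8 = 30

30


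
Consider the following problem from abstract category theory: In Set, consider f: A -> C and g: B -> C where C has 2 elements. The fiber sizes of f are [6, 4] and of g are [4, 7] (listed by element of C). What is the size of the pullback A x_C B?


The pullback A x_C B consists of pairs (a, b) with f(a) = g(b).
For each element c in C, the fiber product has |f^-1(c)| * |g^-1(c)| elements.
Summing over C: 6 * 4 + 4 * 7
= 24 + 28 = 52

52


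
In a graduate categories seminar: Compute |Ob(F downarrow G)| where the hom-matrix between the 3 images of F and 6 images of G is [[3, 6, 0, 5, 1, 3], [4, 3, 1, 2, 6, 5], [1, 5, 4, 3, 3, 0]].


Objects of (F downarrow G) are triples (a, b, h: F(a)->G(b)).
The count equals the sum of all entries in the hom-matrix.
sum(row 0) = 18
sum(row 1) = 21
sum(row 2) = 16
Grand total = 55

55


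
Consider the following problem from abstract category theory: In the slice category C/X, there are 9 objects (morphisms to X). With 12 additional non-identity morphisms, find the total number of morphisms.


In the slice category C/X, objects are morphisms to X.
Identity morphisms: 9 (one per object of C/X).
Non-identity morphisms: 12.
Total = 9 + 12 = 21

21


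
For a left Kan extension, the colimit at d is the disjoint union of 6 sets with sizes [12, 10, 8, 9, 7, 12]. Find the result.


Pointwise, the left Kan extension (Lan_F H)(d) is the colimit, indexed
by the comma category (F downarrow d), of H composed with the
projection (F downarrow d) -> C. Here that colimit is given
as a coproduct (disjoint union) of sets, so its cardinality is the
sum of the sizes of the summands.
Coproduct of sets with sizes: 12 + 10 + 8 + 9 + 7 + 12
= 58

58


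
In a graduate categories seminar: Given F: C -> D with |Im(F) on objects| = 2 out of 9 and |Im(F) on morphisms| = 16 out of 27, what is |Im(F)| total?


The image of F consists of distinct objects and distinct morphisms.
|Im(F)| on objects = 2
|Im(F)| on morphisms = 16
Total image cardinality = 2 + 16 = 18

18


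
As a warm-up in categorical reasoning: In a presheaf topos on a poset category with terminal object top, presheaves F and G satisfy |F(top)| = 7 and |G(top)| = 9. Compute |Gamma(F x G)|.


Global sections of a presheaf on a poset with terminal top satisfy
Gamma(H) ~ H(top). Presheaves admit pointwise products, so
(F x G)(top) = F(top) x G(top) (Cartesian product).
|Gamma(F x G)| = |F(top)| * |G(top)| = 7 * 9 = 63.

63


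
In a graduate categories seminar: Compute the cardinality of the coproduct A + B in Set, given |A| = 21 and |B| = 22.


In Set, the coproduct A + B is the disjoint union.
|A + B| = |A| + |B| = 21 + 22 = 43

43


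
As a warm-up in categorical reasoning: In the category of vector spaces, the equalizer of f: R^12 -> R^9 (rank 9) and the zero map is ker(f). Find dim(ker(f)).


The equalizer of f and the zero map is ker(f).
By the rank-nullity theorem: dim(ker(f)) = dim(domain) - rank(f).
dim(ker(f)) = 12 - 9 = 3

3


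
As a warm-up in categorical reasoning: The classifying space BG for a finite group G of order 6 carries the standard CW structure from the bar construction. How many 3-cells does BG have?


In the bar-construction CW model of BG, the n-cells are indexed by
n-tuples [g_1|...|g_n] of non-identity elements of G (degenerate
simplices with some g_i = e do not contribute cells), so there are
(|G| - 1)^n n-cells.
For dim = 3 with |G| = 6:
cells = (6 - 1)^3 = 5^3 = 125

125


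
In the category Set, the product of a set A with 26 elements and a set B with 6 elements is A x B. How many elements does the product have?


In Set, the product A x B is the Cartesian product.
By the universal property, |A x B| = |A| * |B|.
|A x B| = 26 * 6 = 156

156


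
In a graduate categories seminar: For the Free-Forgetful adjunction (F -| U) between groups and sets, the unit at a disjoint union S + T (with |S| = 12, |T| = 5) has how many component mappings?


The unit eta_X: X -> U(F(X)) of the Free-Forgetful adjunction
maps each element of X to a generator of F(X). For X = S + T (disjoint
union in Set), |S + T| = |S| + |T|.
Total mappings = 12 + 5 = 17.

17


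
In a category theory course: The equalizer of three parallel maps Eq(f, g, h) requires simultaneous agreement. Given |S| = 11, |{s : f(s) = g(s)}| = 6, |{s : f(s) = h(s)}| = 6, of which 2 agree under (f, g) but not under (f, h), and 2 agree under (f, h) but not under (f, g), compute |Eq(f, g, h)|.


Eq(f, g, h) is the triple-agreement set: points in S where all three
maps take the same value. Using inclusion-exclusion on the pairwise data:
Pair (f, g) agrees on 6 points; pair (f, h) on 6 points.
Points agreeing under (f, g) but not (f, h) = 2; under (f, h) but not (f, g) = 2.
Triple-agreement = agreement-in-(f, g) minus points that agree under (f, g) but not (f, h):
|Eq(f, g, h)| = 6 - 2 = 4
(cross-check via (f, h): 6 - 2 = 4.)

4


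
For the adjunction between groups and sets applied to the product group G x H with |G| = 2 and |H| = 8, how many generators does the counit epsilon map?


The counit epsilon_K: F(U(K)) -> K of the Free-Forgetful adjunction
maps |K| generators of F(U(K)) into K. For K = G x H (the product group),
|G x H| = |G| * |H|.
Total generators mapped = 2 * 8 = 16.

16


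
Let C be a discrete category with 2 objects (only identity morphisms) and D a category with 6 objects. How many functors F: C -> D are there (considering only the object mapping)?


A functor from a discrete category C to D is determined by
where each object maps. Each of the 2 objects of C can map
to any of the 6 objects of D independently.
Number of functors = 6^2 = 36

36


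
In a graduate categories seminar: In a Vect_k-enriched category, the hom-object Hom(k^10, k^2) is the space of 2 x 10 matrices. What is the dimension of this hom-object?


In Vect-enriched categories, Hom(k^n, k^m) is the space of m x n matrices.
dim(Hom(k^10, k^2)) = 2 * 10 = 20

20


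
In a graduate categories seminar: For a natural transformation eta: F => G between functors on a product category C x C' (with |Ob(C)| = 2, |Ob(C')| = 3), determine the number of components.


A natural transformation eta: F => G assigns one component morphism per
object of the domain category.
The domain is the product category C x C', so
|Ob(C x C')| = |Ob(C)| * |Ob(C')| = 2 * 3 = 6.
Therefore eta has 6 component morphisms.

6


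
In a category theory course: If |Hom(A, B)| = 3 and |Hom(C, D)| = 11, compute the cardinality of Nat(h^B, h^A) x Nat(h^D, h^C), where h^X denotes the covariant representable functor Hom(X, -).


By the Yoneda lemma, Nat(h^B, h^A) is isomorphic to Hom(A, B),
so |Nat(h^B, h^A)| = |Hom(A, B)| and |Nat(h^D, h^C)| = |Hom(C, D)|.
|Hom(A, B)| = 3, |Hom(C, D)| = 11.
|Nat(h^B, h^A) x Nat(h^D, h^C)| = 3 * 11 = 33

33


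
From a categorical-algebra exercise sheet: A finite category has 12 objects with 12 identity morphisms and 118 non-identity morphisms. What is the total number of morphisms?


Each object has an identity morphism, giving 12 identities.
Adding the 118 non-identity morphisms:
Total = 12 + 118 = 130

130


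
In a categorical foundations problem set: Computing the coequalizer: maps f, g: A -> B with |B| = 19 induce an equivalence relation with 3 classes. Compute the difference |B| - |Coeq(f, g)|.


The coequalizer Coeq(f, g) = B / ~ has one element per equivalence class.
|B| = 19, |Coeq(f, g)| = 3.
|B| - |Coeq(f, g)| = 19 - 3 = 16.

16


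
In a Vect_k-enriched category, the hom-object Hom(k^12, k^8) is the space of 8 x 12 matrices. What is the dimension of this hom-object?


In Vect-enriched categories, Hom(k^n, k^m) is the space of m x n matrices.
dim(Hom(k^12, k^8)) = 8 * 12 = 96

96


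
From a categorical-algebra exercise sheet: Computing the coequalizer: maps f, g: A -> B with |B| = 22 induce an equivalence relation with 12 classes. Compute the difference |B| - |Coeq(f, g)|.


The coequalizer Coeq(f, g) = B / ~ has one element per equivalence class.
|B| = 22, |Coeq(f, g)| = 12.
|B| - |Coeq(f, g)| = 22 - 12 = 10.

10


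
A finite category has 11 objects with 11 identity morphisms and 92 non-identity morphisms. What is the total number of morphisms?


Each object has an identity morphism, giving 11 identities.
Adding the 92 non-identity morphisms:
Total = 11 + 92 = 103

103


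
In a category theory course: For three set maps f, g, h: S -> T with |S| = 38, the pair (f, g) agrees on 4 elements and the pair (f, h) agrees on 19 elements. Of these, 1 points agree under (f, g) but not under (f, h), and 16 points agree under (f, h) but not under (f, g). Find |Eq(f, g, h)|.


Eq(f, g, h) is the triple-agreement set: points in S where all three
maps take the same value. Using inclusion-exclusion on the pairwise data:
Pair (f, g) agrees on 4 points; pair (f, h) on 19 points.
Points agreeing under (f, g) but not (f, h) = 1; under (f, h) but not (f, g) = 16.
Triple-agreement = agreement-in-(f, g) minus points that agree under (f, g) but not (f, h):
|Eq(f, g, h)| = 4 - 1 = 3
(cross-check via (f, h): 19 - 16 = 3.)

3


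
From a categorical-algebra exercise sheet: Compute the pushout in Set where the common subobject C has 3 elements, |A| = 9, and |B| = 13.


The pushout A +_C B identifies the images of C in A and B.
|A +_C B| = |A| + |B| - |C| (for injections).
= 9 + 13 - 3 = 19

19


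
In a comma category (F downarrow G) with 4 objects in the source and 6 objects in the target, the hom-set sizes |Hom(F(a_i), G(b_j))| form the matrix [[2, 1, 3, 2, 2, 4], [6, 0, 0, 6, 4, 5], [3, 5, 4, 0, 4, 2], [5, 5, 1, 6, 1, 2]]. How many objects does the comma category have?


Objects of (F downarrow G) are triples (a, b, h: F(a)->G(b)).
The count equals the sum of all entries in the hom-matrix.
sum(row 0) = 14
sum(row 1) = 21
sum(row 2) = 18
sum(row 3) = 20
Grand total = 73

73


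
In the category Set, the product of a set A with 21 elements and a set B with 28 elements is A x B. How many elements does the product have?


In Set, the product A x B is the Cartesian product.
By the universal property, |A x B| = |A| * |B|.
|A x B| = 21 * 28 = 588

588


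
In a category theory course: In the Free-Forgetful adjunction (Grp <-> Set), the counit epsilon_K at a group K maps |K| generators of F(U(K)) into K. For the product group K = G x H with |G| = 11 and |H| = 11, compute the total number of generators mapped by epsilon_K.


The counit epsilon_K: F(U(K)) -> K of the Free-Forgetful adjunction
maps |K| generators of F(U(K)) into K. For K = G x H (the product group),
|G x H| = |G| * |H|.
Total generators mapped = 11 * 11 = 121.

121


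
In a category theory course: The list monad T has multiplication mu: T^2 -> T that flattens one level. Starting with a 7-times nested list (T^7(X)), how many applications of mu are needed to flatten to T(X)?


Each application of mu: T^2 -> T removes one layer of nesting.
Starting at depth 7 (i.e., T^7(X)), we need to reach T(X).
Number of mu applications = 7 - 1 = 6

6


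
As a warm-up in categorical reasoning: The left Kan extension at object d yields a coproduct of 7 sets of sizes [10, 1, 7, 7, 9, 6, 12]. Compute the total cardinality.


Pointwise, the left Kan extension (Lan_F H)(d) is the colimit, indexed
by the comma category (F downarrow d), of H composed with the
projection (F downarrow d) -> C. Here that colimit is given
as a coproduct (disjoint union) of sets, so its cardinality is the
sum of the sizes of the summands.
Coproduct of sets with sizes: 10 + 1 + 7 + 7 + 9 + 6 + 12
= 52

52


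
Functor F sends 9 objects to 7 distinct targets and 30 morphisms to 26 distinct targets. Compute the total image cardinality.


The image of F consists of distinct objects and distinct morphisms.
|Im(F)| on objects = 7
|Im(F)| on morphisms = 26
Total image cardinality = 7 + 26 = 33

33


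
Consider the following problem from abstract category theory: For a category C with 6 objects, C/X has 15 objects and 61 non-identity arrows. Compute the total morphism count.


In the slice category C/X, objects are morphisms to X.
Identity morphisms: 15 (one per object of C/X).
Non-identity morphisms: 61.
Total = 15 + 61 = 76

76


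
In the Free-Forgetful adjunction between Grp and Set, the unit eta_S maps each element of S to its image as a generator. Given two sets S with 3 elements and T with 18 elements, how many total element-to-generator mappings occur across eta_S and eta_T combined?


The unit eta_X: X -> U(F(X)) of the Free-Forgetful adjunction
maps each element of X to a generator of F(X). For X = S + T (disjoint
union in Set), |S + T| = |S| + |T|.
Total mappings = 3 + 18 = 21.

21


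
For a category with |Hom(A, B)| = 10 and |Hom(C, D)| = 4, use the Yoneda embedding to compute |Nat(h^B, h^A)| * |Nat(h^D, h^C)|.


By the Yoneda lemma, Nat(h^B, h^A) is isomorphic to Hom(A, B),
so |Nat(h^B, h^A)| = |Hom(A, B)| and |Nat(h^D, h^C)| = |Hom(C, D)|.
|Hom(A, B)| = 10, |Hom(C, D)| = 4.
|Nat(h^B, h^A) x Nat(h^D, h^C)| = 10 * 4 = 40

40


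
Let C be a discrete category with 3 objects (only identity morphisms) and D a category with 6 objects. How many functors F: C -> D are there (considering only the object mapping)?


A functor from a discrete category C to D is determined by
where each object maps. Each of the 3 objects of C can map
to any of the 6 objects of D independently.
Number of functors = 6^3 = 216

216


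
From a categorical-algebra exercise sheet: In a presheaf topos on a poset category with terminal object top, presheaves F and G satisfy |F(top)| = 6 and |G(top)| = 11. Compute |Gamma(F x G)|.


Global sections of a presheaf on a poset with terminal top satisfy
Gamma(H) ~ H(top). Presheaves admit pointwise products, so
(F x G)(top) = F(top) x G(top) (Cartesian product).
|Gamma(F x G)| = |F(top)| * |G(top)| = 6 * 11 = 66.

66


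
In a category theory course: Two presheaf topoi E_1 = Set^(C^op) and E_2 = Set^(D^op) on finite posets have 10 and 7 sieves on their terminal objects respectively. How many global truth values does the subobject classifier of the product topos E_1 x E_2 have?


In a product of presheaf topoi E_1 x E_2, the subobject classifier
is Omega = Omega_1 x Omega_2 (componentwise), so
|Omega(top)| = |Omega_1(top_1)| * |Omega_2(top_2)|.
= 10 * 7 = 70.

70


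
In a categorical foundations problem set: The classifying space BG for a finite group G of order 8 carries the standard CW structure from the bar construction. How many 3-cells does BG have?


In the bar-construction CW model of BG, the n-cells are indexed by
n-tuples [g_1|...|g_n] of non-identity elements of G (degenerate
simplices with some g_i = e do not contribute cells), so there are
(|G| - 1)^n n-cells.
For dim = 3 with |G| = 8:
cells = (8 - 1)^3 = 7^3 = 343

343


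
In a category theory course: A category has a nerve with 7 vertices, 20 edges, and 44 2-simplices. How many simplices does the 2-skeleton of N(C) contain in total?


The 2-skeleton of the nerve N(C) consists of simplices in dimensions 0, 1, 2:
  |N(C)_0| = 7 (objects)
  |N(C)_1| = 20 (morphisms)
  |N(C)_2| = 44 (composable pairs)
Total = 7 + 20 + 44 = 71

71


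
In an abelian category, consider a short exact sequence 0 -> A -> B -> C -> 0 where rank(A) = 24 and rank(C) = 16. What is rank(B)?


For a short exact sequence 0 -> A -> B -> C -> 0,
rank is additive: rank(B) = rank(A) + rank(C).
rank(B) = 24 + 16 = 40

40


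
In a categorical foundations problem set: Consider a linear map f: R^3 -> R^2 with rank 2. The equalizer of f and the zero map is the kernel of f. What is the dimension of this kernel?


The equalizer of f and the zero map is ker(f).
By the rank-nullity theorem: dim(ker(f)) = dim(domain) - rank(f).
dim(ker(f)) = 3 - 2 = 1

1


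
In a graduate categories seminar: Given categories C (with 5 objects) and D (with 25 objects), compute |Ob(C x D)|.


The product category C x D has objects that are pairs (c, d).
Number of pairs = |Ob(C)| * |Ob(D)| = 5 * 25 = 125

125


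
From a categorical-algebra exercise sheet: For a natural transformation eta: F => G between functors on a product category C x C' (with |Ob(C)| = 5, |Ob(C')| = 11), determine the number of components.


A natural transformation eta: F => G assigns one component morphism per
object of the domain category.
The domain is the product category C x C', so
|Ob(C x C')| = |Ob(C)| * |Ob(C')| = 5 * 11 = 55.
Therefore eta has 55 component morphisms.

55


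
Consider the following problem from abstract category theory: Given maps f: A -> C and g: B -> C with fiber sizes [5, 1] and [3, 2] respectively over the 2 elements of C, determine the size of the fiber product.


The pullback A x_C B consists of pairs (a, b) with f(a) = g(b).
For each element c in C, the fiber product has |f^-1(c)| * |g^-1(c)| elements.
Summing over C: 5 * 3 + 1 * 2
= 15 + 2 = 17

17


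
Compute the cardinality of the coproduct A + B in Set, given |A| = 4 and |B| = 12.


In Set, the coproduct A + B is the disjoint union.
|A + B| = |A| + |B| = 4 + 12 = 16

16


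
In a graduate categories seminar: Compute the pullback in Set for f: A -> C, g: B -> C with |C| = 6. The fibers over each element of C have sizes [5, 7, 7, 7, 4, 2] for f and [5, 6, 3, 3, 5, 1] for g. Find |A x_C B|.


The pullback A x_C B consists of pairs (a, b) with f(a) = g(b).
For each element c in C, the fiber product has |f^-1(c)| * |g^-1(c)| elements.
Summing over C: 5 * 5 + 7 * 6 + 7 * 3 + 7 * 3 + 4 * 5 + 2 * 1
= 25 + 42 + 21 + 21 + 20 + 2 = 131

131


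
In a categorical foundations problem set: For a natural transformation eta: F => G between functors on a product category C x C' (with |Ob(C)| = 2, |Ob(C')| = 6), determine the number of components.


A natural transformation eta: F => G assigns one component morphism per
object of the domain category.
The domain is the product category C x C', so
|Ob(C x C')| = |Ob(C)| * |Ob(C')| = 2 * 6 = 12.
Therefore eta has 12 component morphisms.

12


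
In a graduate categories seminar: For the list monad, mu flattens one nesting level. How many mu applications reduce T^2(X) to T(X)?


Each application of mu: T^2 -> T removes one layer of nesting.
Starting at depth 2 (i.e., T^2(X)), we need to reach T(X).
Number of mu applications = 2 - 1 = 1

1


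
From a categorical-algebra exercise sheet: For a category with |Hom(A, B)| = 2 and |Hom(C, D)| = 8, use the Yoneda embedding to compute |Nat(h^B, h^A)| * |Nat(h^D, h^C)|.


By the Yoneda lemma, Nat(h^B, h^A) is isomorphic to Hom(A, B),
so |Nat(h^B, h^A)| = |Hom(A, B)| and |Nat(h^D, h^C)| = |Hom(C, D)|.
|Hom(A, B)| = 2, |Hom(C, D)| = 8.
|Nat(h^B, h^A) x Nat(h^D, h^C)| = 2 * 8 = 16

16


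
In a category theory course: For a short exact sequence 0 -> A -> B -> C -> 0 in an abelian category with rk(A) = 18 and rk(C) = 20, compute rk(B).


For a short exact sequence 0 -> A -> B -> C -> 0,
rank is additive: rank(B) = rank(A) + rank(C).
rank(B) = 18 + 20 = 38

38


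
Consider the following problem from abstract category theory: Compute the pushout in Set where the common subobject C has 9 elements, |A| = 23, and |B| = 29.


The pushout A +_C B identifies the images of C in A and B.
|A +_C B| = |A| + |B| - |C| (for injections).
= 23 + 29 - 9 = 43

43


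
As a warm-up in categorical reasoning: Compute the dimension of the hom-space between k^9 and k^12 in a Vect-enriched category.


In Vect-enriched categories, Hom(k^n, k^m) is the space of m x n matrices.
dim(Hom(k^9, k^12)) = 12 * 9 = 108

108


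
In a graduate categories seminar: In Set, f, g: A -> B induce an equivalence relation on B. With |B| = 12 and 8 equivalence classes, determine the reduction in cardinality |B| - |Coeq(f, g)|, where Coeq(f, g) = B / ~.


The coequalizer Coeq(f, g) = B / ~ has one element per equivalence class.
|B| = 12, |Coeq(f, g)| = 8.
|B| - |Coeq(f, g)| = 12 - 8 = 4.

4


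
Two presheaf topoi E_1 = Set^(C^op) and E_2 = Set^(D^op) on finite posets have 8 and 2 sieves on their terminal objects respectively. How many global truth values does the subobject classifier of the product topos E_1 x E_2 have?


In a product of presheaf topoi E_1 x E_2, the subobject classifier
is Omega = Omega_1 x Omega_2 (componentwise), so
|Omega(top)| = |Omega_1(top_1)| * |Omega_2(top_2)|.
= 8 * 2 = 16.

16


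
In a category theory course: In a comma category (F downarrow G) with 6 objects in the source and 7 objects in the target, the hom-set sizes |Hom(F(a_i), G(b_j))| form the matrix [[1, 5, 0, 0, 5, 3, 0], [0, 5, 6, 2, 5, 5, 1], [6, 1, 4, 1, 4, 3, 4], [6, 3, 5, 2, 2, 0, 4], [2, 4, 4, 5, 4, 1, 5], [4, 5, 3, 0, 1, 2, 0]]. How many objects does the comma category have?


Objects of (F downarrow G) are triples (a, b, h: F(a)->G(b)).
The count equals the sum of all entries in the hom-matrix.
sum(row 0) = 14
sum(row 1) = 24
sum(row 2) = 23
sum(row 3) = 22
sum(row 4) = 25
sum(row 5) = 15
Grand total = 123

123


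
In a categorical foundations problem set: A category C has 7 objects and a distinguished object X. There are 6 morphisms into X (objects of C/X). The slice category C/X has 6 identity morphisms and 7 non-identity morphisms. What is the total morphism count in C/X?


In the slice category C/X, objects are morphisms to X.
Identity morphisms: 6 (one per object of C/X).
Non-identity morphisms: 7.
Total = 6 + 7 = 13

13


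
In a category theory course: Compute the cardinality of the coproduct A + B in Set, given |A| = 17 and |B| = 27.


In Set, the coproduct A + B is the disjoint union.
|A + B| = |A| + |B| = 17 + 27 = 44

44


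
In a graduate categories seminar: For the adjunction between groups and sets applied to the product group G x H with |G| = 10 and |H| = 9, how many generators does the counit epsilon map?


The counit epsilon_K: F(U(K)) -> K of the Free-Forgetful adjunction
maps |K| generators of F(U(K)) into K. For K = G x H (the product group),
|G x H| = |G| * |H|.
Total generators mapped = 10 * 9 = 90.

90


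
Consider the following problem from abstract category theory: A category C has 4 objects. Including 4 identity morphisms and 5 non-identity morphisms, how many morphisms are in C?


Each object has an identity morphism, giving 4 identities.
Adding the 5 non-identity morphisms:
Total = 4 + 5 = 9

9


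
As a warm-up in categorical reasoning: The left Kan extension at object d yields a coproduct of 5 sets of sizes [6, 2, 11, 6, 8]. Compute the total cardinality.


Pointwise, the left Kan extension (Lan_F H)(d) is the colimit, indexed
by the comma category (F downarrow d), of H composed with the
projection (F downarrow d) -> C. Here that colimit is given
as a coproduct (disjoint union) of sets, so its cardinality is the
sum of the sizes of the summands.
Coproduct of sets with sizes: 6 + 2 + 11 + 6 + 8
= 33

33
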